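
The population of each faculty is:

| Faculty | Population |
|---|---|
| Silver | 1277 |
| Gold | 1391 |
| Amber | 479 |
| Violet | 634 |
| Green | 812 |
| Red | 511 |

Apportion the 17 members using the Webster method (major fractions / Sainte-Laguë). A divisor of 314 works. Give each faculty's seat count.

With modified divisor 314: modified quotas Silver 4.067, Gold 4.430, Amber 1.525, Violet 2.019, Green 2.586, Red 1.627.
Rounding to the nearest integer: Silver 4, Gold 4, Amber 2, Violet 2, Green 3, Red 2 (total 17).

Silver 4, Gold 4, Amber 2, Violet 2, Green 3, Red 2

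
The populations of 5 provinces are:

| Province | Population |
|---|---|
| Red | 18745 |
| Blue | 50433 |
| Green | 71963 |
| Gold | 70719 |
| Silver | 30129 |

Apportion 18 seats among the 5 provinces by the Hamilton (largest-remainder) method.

Red 2, Blue 4, Green 5, Gold 5, Silver 2

The standard divisor is 241989/18 ≈ 13443.833.
Standard quotas: Red 1.3943, Blue 3.7514, Green 5.3529, Gold 5.2603, Silver 2.2411.
Lower quotas: Red 1, Blue 3, Green 5, Gold 5, Silver 2 (sum 16, leaving 2 seats).
Remainders in descending order: Blue 0.7514, Red 0.3943, Green 0.3529, Gold 0.2603, Silver 0.2411.
Largest remainders: Blue, Red receive the extra seats.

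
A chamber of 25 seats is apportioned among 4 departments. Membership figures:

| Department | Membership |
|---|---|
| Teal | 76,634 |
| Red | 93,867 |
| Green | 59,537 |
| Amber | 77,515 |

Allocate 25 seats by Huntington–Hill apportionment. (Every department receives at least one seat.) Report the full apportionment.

Teal=6; Red=8; Green=5; Amber=6

With divisor 12252: modified quotas Teal 6.255, Red 7.661, Green 4.859, Amber 6.327.
Geometric-mean thresholds: Teal √(6·7)=6.481, Red √(7·8)=7.483, Green √(4·5)=4.472, Amber √(6·7)=6.481.
Each quota rounded against its threshold gives Teal 6, Red 8, Green 5, Amber 6 (total 25).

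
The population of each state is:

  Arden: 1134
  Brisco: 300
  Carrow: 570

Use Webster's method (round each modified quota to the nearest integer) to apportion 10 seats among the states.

Standard divisor 2004/10 ≈ 200.4; standard quotas: Arden 5.659, Brisco 1.497, Carrow 2.844.
Rounding to the nearest integer gives Arden 6, Brisco 1, Carrow 3 — total 10, matching the house size, so no adjustment is needed.

Arden 6, Brisco 1, Carrow 3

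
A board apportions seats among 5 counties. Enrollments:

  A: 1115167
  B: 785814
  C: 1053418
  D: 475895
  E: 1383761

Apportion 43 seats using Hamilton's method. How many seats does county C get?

Total 4814055; standard divisor 4814055/43 ≈ 111954.767.
Standard quotas: A 9.9609, B 7.0190, C 9.4093, D 4.2508, E 12.3600.
Lower quotas: A 9, B 7, C 9, D 4, E 12 (sum 41, leaving 2 seats).
Remainders in descending order: A 0.9609, C 0.4093, E 0.3600, D 0.2508, B 0.0190.
Largest remainders: A, C receive the extra seats.
C receives 10.

10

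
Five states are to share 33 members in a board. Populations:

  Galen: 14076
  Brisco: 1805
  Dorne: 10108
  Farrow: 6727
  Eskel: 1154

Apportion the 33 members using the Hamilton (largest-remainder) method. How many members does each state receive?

Galen 14, Brisco 2, Dorne 10, Farrow 6, Eskel 1

The standard divisor is 33870/33 ≈ 1026.364.
Standard quotas: Galen 13.7144, Brisco 1.7586, Dorne 9.8484, Farrow 6.5542, Eskel 1.1244.
Lower quotas: Galen 13, Brisco 1, Dorne 9, Farrow 6, Eskel 1 (sum 30, leaving 3 seats).
Remainders in descending order: Dorne 0.8484, Brisco 0.7586, Galen 0.7144, Farrow 0.5542, Eskel 0.1244.
The surplus seats go to Dorne, Brisco, Galen.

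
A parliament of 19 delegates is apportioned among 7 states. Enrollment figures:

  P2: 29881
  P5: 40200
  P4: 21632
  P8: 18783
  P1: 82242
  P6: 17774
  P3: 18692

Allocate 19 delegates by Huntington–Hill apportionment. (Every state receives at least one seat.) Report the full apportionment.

With divisor 12629: modified quotas P2 2.366, P5 3.183, P4 1.713, P8 1.487, P1 6.512, P6 1.407, P3 1.480.
Geometric-mean thresholds: P2 √(2·3)=2.449, P5 √(3·4)=3.464, P4 √(1·2)=1.414, P8 √(1·2)=1.414, P1 √(6·7)=6.481, P6 √(1·2)=1.414, P3 √(1·2)=1.414.
Each quota rounded against its threshold gives P2 2, P5 3, P4 2, P8 2, P1 7, P6 1, P3 2 (total 19).

P2 2, P5 3, P4 2, P8 2, P1 7, P6 1, P3 2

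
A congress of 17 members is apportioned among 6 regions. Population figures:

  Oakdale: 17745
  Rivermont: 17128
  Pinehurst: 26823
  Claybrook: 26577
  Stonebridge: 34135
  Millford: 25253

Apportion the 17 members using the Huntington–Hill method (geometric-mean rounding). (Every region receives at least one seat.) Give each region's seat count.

With divisor 8799: modified quotas Oakdale 2.017, Rivermont 1.947, Pinehurst 3.048, Claybrook 3.020, Stonebridge 3.879, Millford 2.870.
Geometric-mean thresholds: Oakdale √(2·3)=2.449, Rivermont √(1·2)=1.414, Pinehurst √(3·4)=3.464, Claybrook √(3·4)=3.464, Stonebridge √(3·4)=3.464, Millford √(2·3)=2.449.
Each quota rounded against its threshold gives Oakdale 2, Rivermont 2, Pinehurst 3, Claybrook 3, Stonebridge 4, Millford 3 (total 17).

Oakdale 2; Rivermont 2; Pinehurst 3; Claybrook 3; Stonebridge 4; Millford 3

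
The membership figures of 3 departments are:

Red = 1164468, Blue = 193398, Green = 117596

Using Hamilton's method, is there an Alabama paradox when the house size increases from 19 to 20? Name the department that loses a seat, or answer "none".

Green

At 19 seats: Red 15, Blue 2, Green 2.
At 20 seats: Red 16, Blue 3, Green 1.
Green drops from 2 to 1.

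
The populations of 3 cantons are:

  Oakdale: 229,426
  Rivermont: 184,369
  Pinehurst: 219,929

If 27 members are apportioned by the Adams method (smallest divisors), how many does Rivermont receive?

Standard divisor 633724/27 ≈ 23471.259; standard quotas: Oakdale 9.775, Rivermont 7.855, Pinehurst 9.370.
Rounding up gives 10, 8, 10 = 28 seats, so the divisor must be adjusted.
With modified divisor 25000: modified quotas Oakdale 9.177, Rivermont 7.375, Pinehurst 8.797.
Rounding up: Oakdale 10, Rivermont 8, Pinehurst 9 (total 27).
Rivermont receives 8.

8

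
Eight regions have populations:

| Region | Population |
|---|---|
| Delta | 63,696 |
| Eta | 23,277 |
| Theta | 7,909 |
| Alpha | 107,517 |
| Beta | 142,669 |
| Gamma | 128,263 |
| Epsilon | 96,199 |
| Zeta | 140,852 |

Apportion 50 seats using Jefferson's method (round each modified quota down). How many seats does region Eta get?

1

Standard divisor 710382/50 ≈ 14207.64; standard quotas: Delta 4.483, Eta 1.638, Theta 0.557, Alpha 7.568, Beta 10.042, Gamma 9.028, Epsilon 6.771, Zeta 9.914.
Rounding down gives 4, 1, 0, 7, 10, 9, 6, 9 = 46 seats, so the divisor must be adjusted.
With modified divisor 12900: modified quotas Delta 4.938, Eta 1.804, Theta 0.613, Alpha 8.335, Beta 11.060, Gamma 9.943, Epsilon 7.457, Zeta 10.919.
Rounding down: Delta 4, Eta 1, Theta 0, Alpha 8, Beta 11, Gamma 9, Epsilon 7, Zeta 10 (total 50).
Eta receives 1.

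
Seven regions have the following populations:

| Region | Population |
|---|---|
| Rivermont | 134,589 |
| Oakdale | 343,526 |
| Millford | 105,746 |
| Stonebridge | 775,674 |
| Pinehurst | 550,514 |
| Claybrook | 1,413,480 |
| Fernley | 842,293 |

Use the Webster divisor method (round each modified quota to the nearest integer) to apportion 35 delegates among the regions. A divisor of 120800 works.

With modified divisor 120800: modified quotas Rivermont 1.114, Oakdale 2.844, Millford 0.875, Stonebridge 6.421, Pinehurst 4.557, Claybrook 11.701, Fernley 6.973.
Rounding to the nearest integer: Rivermont 1, Oakdale 3, Millford 1, Stonebridge 6, Pinehurst 5, Claybrook 12, Fernley 7 (total 35).

Rivermont=1, Oakdale=3, Millford=1, Stonebridge=6, Pinehurst=5, Claybrook=12, Fernley=7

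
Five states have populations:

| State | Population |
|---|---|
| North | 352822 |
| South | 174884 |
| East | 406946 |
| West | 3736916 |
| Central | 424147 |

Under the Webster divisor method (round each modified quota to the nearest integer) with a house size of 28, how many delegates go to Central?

2

Standard divisor 5095715/28 ≈ 181989.821; standard quotas: North 1.939, South 0.961, East 2.236, West 20.534, Central 2.331.
Rounding to the nearest integer gives North 2, South 1, East 2, West 21, Central 2 — total 28, matching the house size, so no adjustment is needed.
Central receives 2.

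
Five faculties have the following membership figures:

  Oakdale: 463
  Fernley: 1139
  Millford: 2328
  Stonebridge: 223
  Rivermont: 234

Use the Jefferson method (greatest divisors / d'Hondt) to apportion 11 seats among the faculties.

Standard divisor 4387/11 ≈ 398.818; standard quotas: Oakdale 1.161, Fernley 2.856, Millford 5.837, Stonebridge 0.559, Rivermont 0.587.
Rounding down gives 1, 2, 5, 0, 0 = 8 seats, so the divisor must be adjusted.
With modified divisor 300: modified quotas Oakdale 1.543, Fernley 3.797, Millford 7.760, Stonebridge 0.743, Rivermont 0.780.
Rounding down: Oakdale 1, Fernley 3, Millford 7, Stonebridge 0, Rivermont 0 (total 11).

Oakdale 1; Fernley 3; Millford 7; Stonebridge 0; Rivermont 0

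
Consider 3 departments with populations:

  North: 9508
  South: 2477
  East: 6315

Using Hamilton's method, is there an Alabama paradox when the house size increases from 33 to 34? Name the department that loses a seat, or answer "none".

At 33 seats: North 17, South 5, East 11.
At 34 seats: North 18, South 4, East 12.
South drops from 5 to 4.

South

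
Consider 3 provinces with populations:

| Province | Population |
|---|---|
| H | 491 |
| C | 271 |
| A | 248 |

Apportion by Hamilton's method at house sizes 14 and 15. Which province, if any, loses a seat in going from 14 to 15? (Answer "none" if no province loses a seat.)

none

At 14 seats: H 7, C 4, A 3.
At 15 seats: H 7, C 4, A 4.
No province's allocation decreased.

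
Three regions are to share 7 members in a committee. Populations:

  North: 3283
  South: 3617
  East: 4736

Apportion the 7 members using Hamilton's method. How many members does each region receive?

North 2, South 2, East 3

The standard divisor is 11636/7 ≈ 1662.286.
Standard quotas: North 1.975, South 2.176, East 2.849.
Lower quotas: North 1, South 2, East 2 (sum 5, leaving 2 seats).
Remainders in descending order: North 0.975, East 0.849, South 0.176.
Largest remainders: North, East receive the extra seats.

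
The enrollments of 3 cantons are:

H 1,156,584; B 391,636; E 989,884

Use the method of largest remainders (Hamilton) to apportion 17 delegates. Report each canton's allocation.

H 8, B 2, E 7

The standard divisor is 2538104/17 ≈ 149300.235.
Standard quotas: H 7.7467, B 2.6231, E 6.6302.
Lower quotas: H 7, B 2, E 6 (sum 15, leaving 2 seats).
Remainders in descending order: H 0.7467, E 0.6302, B 0.6231.
The surplus seats go to H, E.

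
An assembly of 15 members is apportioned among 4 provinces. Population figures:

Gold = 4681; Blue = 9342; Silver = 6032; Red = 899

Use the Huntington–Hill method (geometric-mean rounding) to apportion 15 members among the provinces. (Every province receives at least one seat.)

With divisor 1396: modified quotas Gold 3.353, Blue 6.692, Silver 4.321, Red 0.644.
Geometric-mean thresholds: Gold √(3·4)=3.464, Blue √(6·7)=6.481, Silver √(4·5)=4.472, Red (min 1).
Each quota rounded against its threshold gives Gold 3, Blue 7, Silver 4, Red 1 (total 15).

Gold: 3, Blue: 7, Silver: 4, Red: 1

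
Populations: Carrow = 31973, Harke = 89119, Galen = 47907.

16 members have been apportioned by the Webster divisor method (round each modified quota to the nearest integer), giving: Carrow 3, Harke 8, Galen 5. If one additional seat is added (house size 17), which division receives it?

Priority for the next seat is population ÷ (current seats + 0.5).
Priorities: Carrow 9135.143, Harke 10484.588, Galen 8710.364.
Highest priority: Harke.

Harke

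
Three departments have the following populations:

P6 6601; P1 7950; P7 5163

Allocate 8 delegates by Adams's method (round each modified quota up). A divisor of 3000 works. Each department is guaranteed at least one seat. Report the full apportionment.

With modified divisor 3000: modified quotas P6 2.200, P1 2.650, P7 1.721.
Rounding up: P6 3, P1 3, P7 2 (total 8).

P6 3; P1 3; P7 2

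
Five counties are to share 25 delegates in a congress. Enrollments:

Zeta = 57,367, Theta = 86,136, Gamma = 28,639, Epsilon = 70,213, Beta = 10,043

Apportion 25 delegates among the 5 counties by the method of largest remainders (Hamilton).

Zeta: 6, Theta: 8, Gamma: 3, Epsilon: 7, Beta: 1

The standard divisor is 252398/25 ≈ 10095.92.
Standard quotas: Zeta 5.6822, Theta 8.5318, Gamma 2.8367, Epsilon 6.9546, Beta 0.9948.
Lower quotas: Zeta 5, Theta 8, Gamma 2, Epsilon 6, Beta 0 (sum 21, leaving 4 seats).
Remainders in descending order: Beta 0.9948, Epsilon 0.9546, Gamma 0.8367, Zeta 0.6822, Theta 0.5318.
Largest remainders: Beta, Epsilon, Gamma, Zeta receive the extra seats.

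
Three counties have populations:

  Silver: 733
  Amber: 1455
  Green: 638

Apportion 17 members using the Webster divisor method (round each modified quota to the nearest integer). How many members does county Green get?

4

Standard divisor 2826/17 ≈ 166.235; standard quotas: Silver 4.409, Amber 8.753, Green 3.838.
Rounding to the nearest integer gives Silver 4, Amber 9, Green 4 — total 17, matching the house size, so no adjustment is needed.
Green receives 4.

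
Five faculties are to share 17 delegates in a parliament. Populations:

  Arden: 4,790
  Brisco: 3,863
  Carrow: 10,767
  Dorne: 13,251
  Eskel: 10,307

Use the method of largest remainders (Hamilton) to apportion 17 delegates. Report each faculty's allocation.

Total 42978; standard divisor 42978/17 ≈ 2528.118.
Standard quotas: Arden 1.8947, Brisco 1.5280, Carrow 4.2589, Dorne 5.2414, Eskel 4.0769.
Lower quotas: Arden 1, Brisco 1, Carrow 4, Dorne 5, Eskel 4 (sum 15, leaving 2 seats).
Remainders in descending order: Arden 0.8947, Brisco 0.5280, Carrow 0.2589, Dorne 0.2414, Eskel 0.0769.
The surplus seats go to Arden, Brisco.

Arden 2, Brisco 2, Carrow 4, Dorne 5, Eskel 4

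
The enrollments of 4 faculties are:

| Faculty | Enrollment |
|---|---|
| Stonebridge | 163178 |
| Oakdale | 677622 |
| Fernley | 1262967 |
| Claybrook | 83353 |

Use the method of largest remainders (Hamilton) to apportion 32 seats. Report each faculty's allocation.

Standard divisor: 2187120 ÷ 32 ≈ 68347.5.
Standard quotas: Stonebridge 2.3875, Oakdale 9.9144, Fernley 18.4786, Claybrook 1.2195.
Lower quotas: Stonebridge 2, Oakdale 9, Fernley 18, Claybrook 1 (sum 30, leaving 2 seats).
Remainders in descending order: Oakdale 0.9144, Fernley 0.4786, Stonebridge 0.3875, Claybrook 0.2195.
Largest remainders: Oakdale, Fernley receive the extra seats.

Stonebridge 2, Oakdale 10, Fernley 19, Claybrook 1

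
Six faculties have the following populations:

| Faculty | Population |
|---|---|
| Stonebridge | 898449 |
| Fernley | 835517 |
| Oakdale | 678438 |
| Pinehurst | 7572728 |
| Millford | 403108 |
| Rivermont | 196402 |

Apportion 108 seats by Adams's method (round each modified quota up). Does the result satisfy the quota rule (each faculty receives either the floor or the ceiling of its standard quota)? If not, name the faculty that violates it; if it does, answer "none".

Standard quotas: Stonebridge 9.167, Fernley 8.525, Oakdale 6.922, Pinehurst 77.268, Millford 4.113, Rivermont 2.004.
Adams allocation: Stonebridge 9, Fernley 9, Oakdale 7, Pinehurst 76, Millford 5, Rivermont 2.
Pinehurst has quota 77.268 (lower 77, upper 78) but receives 76 — outside the quota interval.

Pinehurst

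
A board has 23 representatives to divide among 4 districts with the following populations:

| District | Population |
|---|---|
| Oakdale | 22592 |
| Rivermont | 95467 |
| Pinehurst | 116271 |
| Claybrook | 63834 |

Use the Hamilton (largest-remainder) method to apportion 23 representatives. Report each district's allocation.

Total 298164; standard divisor 298164/23 ≈ 12963.652.
Standard quotas: Oakdale 1.7427, Rivermont 7.3642, Pinehurst 8.9690, Claybrook 4.9241.
Lower quotas: Oakdale 1, Rivermont 7, Pinehurst 8, Claybrook 4 (sum 20, leaving 3 seats).
Remainders in descending order: Pinehurst 0.9690, Claybrook 0.9241, Oakdale 0.7427, Rivermont 0.3642.
The surplus seats go to Pinehurst, Claybrook, Oakdale.

Oakdale 2, Rivermont 7, Pinehurst 9, Claybrook 5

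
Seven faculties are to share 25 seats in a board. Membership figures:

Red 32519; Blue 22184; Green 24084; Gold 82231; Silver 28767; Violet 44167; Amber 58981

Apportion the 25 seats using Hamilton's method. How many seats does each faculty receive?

The standard divisor is 292933/25 ≈ 11717.32.
Standard quotas: Red 2.7753, Blue 1.8933, Green 2.0554, Gold 7.0179, Silver 2.4551, Violet 3.7694, Amber 5.0337.
Lower quotas: Red 2, Blue 1, Green 2, Gold 7, Silver 2, Violet 3, Amber 5 (sum 22, leaving 3 seats).
Remainders in descending order: Blue 0.8933, Red 0.7753, Violet 0.7694, Silver 0.4551, Green 0.0554, Amber 0.0337, Gold 0.0179.
Largest remainders: Blue, Red, Violet receive the extra seats.

Red=3, Blue=2, Green=2, Gold=7, Silver=2, Violet=4, Amber=5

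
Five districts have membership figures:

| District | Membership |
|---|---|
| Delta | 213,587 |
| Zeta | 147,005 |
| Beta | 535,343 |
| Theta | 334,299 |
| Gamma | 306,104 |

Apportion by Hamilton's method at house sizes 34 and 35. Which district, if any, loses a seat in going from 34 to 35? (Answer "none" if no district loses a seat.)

At 34 seats: Delta 5, Zeta 3, Beta 12, Theta 7, Gamma 7.
At 35 seats: Delta 5, Zeta 3, Beta 12, Theta 8, Gamma 7.
No district's allocation decreased.

none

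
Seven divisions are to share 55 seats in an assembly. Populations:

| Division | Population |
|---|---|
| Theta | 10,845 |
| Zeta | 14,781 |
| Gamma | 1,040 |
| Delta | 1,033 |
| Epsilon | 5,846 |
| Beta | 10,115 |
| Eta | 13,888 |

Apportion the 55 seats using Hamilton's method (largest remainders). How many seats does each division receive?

Total 57548; standard divisor 57548/55 ≈ 1046.327.
Standard quotas: Theta 10.3648, Zeta 14.1266, Gamma 0.9940, Delta 0.9873, Epsilon 5.5872, Beta 9.6671, Eta 13.2731.
Lower quotas: Theta 10, Zeta 14, Gamma 0, Delta 0, Epsilon 5, Beta 9, Eta 13 (sum 51, leaving 4 seats).
Remainders in descending order: Gamma 0.9940, Delta 0.9873, Beta 0.6671, Epsilon 0.5872, Theta 0.3648, Eta 0.2731, Zeta 0.1266.
Largest remainders: Gamma, Delta, Beta, Epsilon receive the extra seats.

Theta=10, Zeta=14, Gamma=1, Delta=1, Epsilon=6, Beta=10, Eta=13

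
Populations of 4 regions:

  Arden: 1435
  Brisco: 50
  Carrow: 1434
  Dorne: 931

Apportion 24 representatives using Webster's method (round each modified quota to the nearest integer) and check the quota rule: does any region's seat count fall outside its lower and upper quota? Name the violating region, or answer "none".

Standard quotas: Arden 8.945, Brisco 0.312, Carrow 8.939, Dorne 5.804.
Webster allocation: Arden 9, Brisco 0, Carrow 9, Dorne 6.
Every allocation lies between the lower and upper quota.

none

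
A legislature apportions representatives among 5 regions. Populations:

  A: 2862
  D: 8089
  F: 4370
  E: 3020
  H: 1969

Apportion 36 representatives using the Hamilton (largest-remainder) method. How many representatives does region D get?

The standard divisor is 20310/36 ≈ 564.167.
Standard quotas: A 5.0730, D 14.3380, F 7.7459, E 5.3530, H 3.4901.
Lower quotas: A 5, D 14, F 7, E 5, H 3 (sum 34, leaving 2 seats).
Remainders in descending order: F 0.7459, H 0.4901, E 0.3530, D 0.3380, A 0.0730.
The surplus seats go to F, H.
D receives 14.

14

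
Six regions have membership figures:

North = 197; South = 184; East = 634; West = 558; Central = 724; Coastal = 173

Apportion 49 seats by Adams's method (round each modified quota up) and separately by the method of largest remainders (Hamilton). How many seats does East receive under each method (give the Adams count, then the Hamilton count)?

12 and 13

Adams: North 4, South 4, East 12, West 11, Central 14, Coastal 4.
Hamilton: North 4, South 4, East 13, West 11, Central 14, Coastal 3.
East gets 12 under Adams and 13 under Hamilton.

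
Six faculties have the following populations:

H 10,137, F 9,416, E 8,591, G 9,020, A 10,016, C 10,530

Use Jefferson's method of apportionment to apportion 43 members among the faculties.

Standard divisor 57710/43 ≈ 1342.093; standard quotas: H 7.553, F 7.016, E 6.401, G 6.721, A 7.463, C 7.846.
Rounding down gives 7, 7, 6, 6, 7, 7 = 40 seats, so the divisor must be adjusted.
With modified divisor 1260: modified quotas H 8.045, F 7.473, E 6.818, G 7.159, A 7.949, C 8.357.
Rounding down: H 8, F 7, E 6, G 7, A 7, C 8 (total 43).

H=8; F=7; E=6; G=7; A=7; C=8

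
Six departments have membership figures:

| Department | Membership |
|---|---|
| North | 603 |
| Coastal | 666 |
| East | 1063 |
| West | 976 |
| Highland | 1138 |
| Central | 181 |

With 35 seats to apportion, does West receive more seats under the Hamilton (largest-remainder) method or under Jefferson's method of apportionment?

Hamilton: North 5, Coastal 5, East 8, West 7, Highland 9, Central 1.
Jefferson: North 4, Coastal 5, East 8, West 8, Highland 9, Central 1.
West gets 7 under Hamilton and 8 under Jefferson.

Jefferson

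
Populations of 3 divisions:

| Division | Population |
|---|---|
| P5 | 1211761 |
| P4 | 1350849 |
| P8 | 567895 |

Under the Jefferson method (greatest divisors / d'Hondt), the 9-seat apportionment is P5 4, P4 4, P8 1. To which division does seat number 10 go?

P8

Priority for the next seat is population ÷ (current seats + 1).
Priorities: P5 242352.200, P4 270169.800, P8 283947.500.
Highest priority: P8.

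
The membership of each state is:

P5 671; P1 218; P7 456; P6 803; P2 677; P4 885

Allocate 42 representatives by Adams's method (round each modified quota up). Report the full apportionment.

P5: 7, P1: 3, P7: 5, P6: 9, P2: 8, P4: 10

Standard divisor 3710/42 ≈ 88.333; standard quotas: P5 7.596, P1 2.468, P7 5.162, P6 9.091, P2 7.664, P4 10.019.
Rounding up gives 8, 3, 6, 10, 8, 11 = 46 seats, so the divisor must be adjusted.
With modified divisor 96.3: modified quotas P5 6.968, P1 2.264, P7 4.735, P6 8.339, P2 7.030, P4 9.190.
Rounding up: P5 7, P1 3, P7 5, P6 9, P2 8, P4 10 (total 42).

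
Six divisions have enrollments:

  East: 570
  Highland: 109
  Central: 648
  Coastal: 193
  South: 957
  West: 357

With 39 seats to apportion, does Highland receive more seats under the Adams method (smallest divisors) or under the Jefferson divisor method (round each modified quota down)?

Adams: East 8, Highland 2, Central 9, Coastal 3, South 12, West 5.
Jefferson: East 8, Highland 1, Central 9, Coastal 2, South 14, West 5.
Highland gets 2 under Adams and 1 under Jefferson.

Adams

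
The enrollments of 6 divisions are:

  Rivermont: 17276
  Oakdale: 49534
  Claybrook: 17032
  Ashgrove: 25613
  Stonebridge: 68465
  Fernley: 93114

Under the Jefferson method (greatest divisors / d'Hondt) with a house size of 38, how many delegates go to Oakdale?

7

Standard divisor 271034/38 ≈ 7132.474; standard quotas: Rivermont 2.422, Oakdale 6.945, Claybrook 2.388, Ashgrove 3.591, Stonebridge 9.599, Fernley 13.055.
Rounding down gives 2, 6, 2, 3, 9, 13 = 35 seats, so the divisor must be adjusted.
With modified divisor 6500: modified quotas Rivermont 2.658, Oakdale 7.621, Claybrook 2.620, Ashgrove 3.940, Stonebridge 10.533, Fernley 14.325.
Rounding down: Rivermont 2, Oakdale 7, Claybrook 2, Ashgrove 3, Stonebridge 10, Fernley 14 (total 38).
Oakdale receives 7.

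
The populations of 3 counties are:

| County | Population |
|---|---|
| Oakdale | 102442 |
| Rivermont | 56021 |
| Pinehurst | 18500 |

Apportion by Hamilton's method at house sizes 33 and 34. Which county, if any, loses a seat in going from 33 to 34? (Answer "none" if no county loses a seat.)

Pinehurst

At 33 seats: Oakdale 19, Rivermont 10, Pinehurst 4.
At 34 seats: Oakdale 20, Rivermont 11, Pinehurst 3.
Pinehurst drops from 4 to 3.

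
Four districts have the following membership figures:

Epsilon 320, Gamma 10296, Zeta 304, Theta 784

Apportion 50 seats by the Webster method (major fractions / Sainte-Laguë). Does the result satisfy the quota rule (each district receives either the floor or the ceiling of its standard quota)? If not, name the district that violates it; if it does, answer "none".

Gamma

Standard quotas: Epsilon 1.367, Gamma 43.985, Zeta 1.299, Theta 3.349.
Webster allocation: Epsilon 1, Gamma 45, Zeta 1, Theta 3.
Gamma has quota 43.985 (lower 43, upper 44) but receives 45 — outside the quota interval.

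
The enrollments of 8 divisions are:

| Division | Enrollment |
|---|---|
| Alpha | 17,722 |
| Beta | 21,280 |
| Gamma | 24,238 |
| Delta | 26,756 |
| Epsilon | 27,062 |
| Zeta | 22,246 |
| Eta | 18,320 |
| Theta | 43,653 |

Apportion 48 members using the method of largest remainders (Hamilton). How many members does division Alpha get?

Total 201277; standard divisor 201277/48 ≈ 4193.271.
Standard quotas: Alpha 4.2263, Beta 5.0748, Gamma 5.7802, Delta 6.3807, Epsilon 6.4537, Zeta 5.3052, Eta 4.3689, Theta 10.4103.
Lower quotas: Alpha 4, Beta 5, Gamma 5, Delta 6, Epsilon 6, Zeta 5, Eta 4, Theta 10 (sum 45, leaving 3 seats).
Remainders in descending order: Gamma 0.7802, Epsilon 0.4537, Theta 0.4103, Delta 0.3807, Eta 0.3689, Zeta 0.3052, Alpha 0.2263, Beta 0.0748.
Largest remainders: Gamma, Epsilon, Theta receive the extra seats.
Alpha receives 4.

4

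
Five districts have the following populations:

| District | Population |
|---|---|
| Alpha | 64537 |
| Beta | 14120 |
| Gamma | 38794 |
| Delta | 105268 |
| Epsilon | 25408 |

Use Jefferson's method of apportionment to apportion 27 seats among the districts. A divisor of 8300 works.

Alpha=7, Beta=1, Gamma=4, Delta=12, Epsilon=3

With modified divisor 8300: modified quotas Alpha 7.776, Beta 1.701, Gamma 4.674, Delta 12.683, Epsilon 3.061.
Rounding down: Alpha 7, Beta 1, Gamma 4, Delta 12, Epsilon 3 (total 27).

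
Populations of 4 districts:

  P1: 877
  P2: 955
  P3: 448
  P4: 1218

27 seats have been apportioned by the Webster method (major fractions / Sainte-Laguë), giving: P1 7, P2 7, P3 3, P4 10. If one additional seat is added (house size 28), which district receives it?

Priority for the next seat is population ÷ (current seats + 0.5).
Priorities: P1 116.933, P2 127.333, P3 128.000, P4 116.000.
Highest priority: P3.

P3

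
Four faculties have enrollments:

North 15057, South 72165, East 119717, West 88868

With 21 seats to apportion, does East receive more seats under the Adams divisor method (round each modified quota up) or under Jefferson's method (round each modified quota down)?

Jefferson

Adams: North 2, South 5, East 8, West 6.
Jefferson: North 1, South 5, East 9, West 6.
East gets 8 under Adams and 9 under Jefferson.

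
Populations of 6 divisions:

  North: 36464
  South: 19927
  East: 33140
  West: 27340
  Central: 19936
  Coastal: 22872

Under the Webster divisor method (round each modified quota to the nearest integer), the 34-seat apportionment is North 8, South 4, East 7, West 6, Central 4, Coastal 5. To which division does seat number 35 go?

Central

Priority for the next seat is population ÷ (current seats + 0.5).
Priorities: North 4289.882, South 4428.222, East 4418.667, West 4206.154, Central 4430.222, Coastal 4158.545.
Highest priority: Central.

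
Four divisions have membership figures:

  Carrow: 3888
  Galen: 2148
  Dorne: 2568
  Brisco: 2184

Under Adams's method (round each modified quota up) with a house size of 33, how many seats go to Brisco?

Standard divisor 10788/33 ≈ 326.909; standard quotas: Carrow 11.893, Galen 6.571, Dorne 7.855, Brisco 6.681.
Rounding up gives 12, 7, 8, 7 = 34 seats, so the divisor must be adjusted.
With modified divisor 356: modified quotas Carrow 10.921, Galen 6.034, Dorne 7.213, Brisco 6.135.
Rounding up: Carrow 11, Galen 7, Dorne 8, Brisco 7 (total 33).
Brisco receives 7.

7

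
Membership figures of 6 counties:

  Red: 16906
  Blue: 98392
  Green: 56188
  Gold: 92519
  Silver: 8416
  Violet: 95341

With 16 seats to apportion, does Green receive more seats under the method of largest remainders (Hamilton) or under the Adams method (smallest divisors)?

Hamilton: Red 1, Blue 4, Green 3, Gold 4, Silver 0, Violet 4.
Adams: Red 1, Blue 4, Green 2, Gold 4, Silver 1, Violet 4.
Green gets 3 under Hamilton and 2 under Adams.

Hamilton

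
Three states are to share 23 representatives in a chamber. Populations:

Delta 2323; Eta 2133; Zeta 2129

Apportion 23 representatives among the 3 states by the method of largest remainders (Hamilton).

Standard divisor: 6585 ÷ 23 ≈ 286.304.
Standard quotas: Delta 8.114, Eta 7.450, Zeta 7.436.
Lower quotas: Delta 8, Eta 7, Zeta 7 (sum 22, leaving 1 seat).
Remainders in descending order: Eta 0.450, Zeta 0.436, Delta 0.114.
The surplus seat goes to Eta.

Delta=8, Eta=8, Zeta=7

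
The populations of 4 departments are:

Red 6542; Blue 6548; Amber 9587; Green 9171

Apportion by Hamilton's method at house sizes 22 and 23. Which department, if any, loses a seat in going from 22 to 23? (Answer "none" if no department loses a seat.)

none

At 22 seats: Red 4, Blue 5, Amber 7, Green 6.
At 23 seats: Red 5, Blue 5, Amber 7, Green 6.
No department's allocation decreased.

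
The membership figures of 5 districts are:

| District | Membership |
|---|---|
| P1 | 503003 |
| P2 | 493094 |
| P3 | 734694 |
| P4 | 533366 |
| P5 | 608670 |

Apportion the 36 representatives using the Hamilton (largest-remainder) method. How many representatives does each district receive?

The standard divisor is 2872827/36 ≈ 79800.75.
Standard quotas: P1 6.3032, P2 6.1791, P3 9.2066, P4 6.6837, P5 7.6274.
Lower quotas: P1 6, P2 6, P3 9, P4 6, P5 7 (sum 34, leaving 2 seats).
Remainders in descending order: P4 0.6837, P5 0.6274, P1 0.3032, P3 0.2066, P2 0.1791.
Largest remainders: P4, P5 receive the extra seats.

P1 6, P2 6, P3 9, P4 7, P5 8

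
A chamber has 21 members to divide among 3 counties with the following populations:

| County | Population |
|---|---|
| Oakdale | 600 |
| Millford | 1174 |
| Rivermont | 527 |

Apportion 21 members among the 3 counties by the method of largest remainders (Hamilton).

The standard divisor is 2301/21 ≈ 109.571.
Standard quotas: Oakdale 5.476, Millford 10.714, Rivermont 4.810.
Lower quotas: Oakdale 5, Millford 10, Rivermont 4 (sum 19, leaving 2 seats).
Remainders in descending order: Rivermont 0.810, Millford 0.714, Oakdale 0.476.
Largest remainders: Rivermont, Millford receive the extra seats.

Oakdale 5, Millford 11, Rivermont 5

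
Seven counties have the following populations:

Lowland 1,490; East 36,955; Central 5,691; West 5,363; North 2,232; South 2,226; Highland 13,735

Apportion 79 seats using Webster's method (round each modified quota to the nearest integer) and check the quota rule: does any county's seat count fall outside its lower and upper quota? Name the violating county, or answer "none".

Standard quotas: Lowland 1.739, East 43.128, Central 6.642, West 6.259, North 2.605, South 2.598, Highland 16.029.
Webster allocation: Lowland 2, East 42, Central 7, West 6, North 3, South 3, Highland 16.
East has quota 43.128 (lower 43, upper 44) but receives 42 — outside the quota interval.

East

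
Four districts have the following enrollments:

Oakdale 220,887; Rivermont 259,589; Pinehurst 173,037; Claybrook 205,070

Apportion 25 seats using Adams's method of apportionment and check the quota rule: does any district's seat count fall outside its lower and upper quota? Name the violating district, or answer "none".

Standard quotas: Oakdale 6.432, Rivermont 7.559, Pinehurst 5.038, Claybrook 5.971.
Adams allocation: Oakdale 6, Rivermont 8, Pinehurst 5, Claybrook 6.
Every allocation lies between the lower and upper quota.

none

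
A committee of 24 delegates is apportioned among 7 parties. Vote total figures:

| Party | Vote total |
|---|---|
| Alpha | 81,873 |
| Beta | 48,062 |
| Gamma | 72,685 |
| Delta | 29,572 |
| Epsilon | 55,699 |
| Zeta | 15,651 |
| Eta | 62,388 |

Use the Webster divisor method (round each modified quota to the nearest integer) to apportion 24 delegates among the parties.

Standard divisor 365930/24 ≈ 15247.083; standard quotas: Alpha 5.370, Beta 3.152, Gamma 4.767, Delta 1.940, Epsilon 3.653, Zeta 1.026, Eta 4.092.
Rounding to the nearest integer gives Alpha 5, Beta 3, Gamma 5, Delta 2, Epsilon 4, Zeta 1, Eta 4 — total 24, matching the house size, so no adjustment is needed.

Alpha=5, Beta=3, Gamma=5, Delta=2, Epsilon=4, Zeta=1, Eta=4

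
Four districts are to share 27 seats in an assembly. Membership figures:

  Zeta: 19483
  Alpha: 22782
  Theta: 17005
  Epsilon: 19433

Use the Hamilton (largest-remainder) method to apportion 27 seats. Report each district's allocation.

Zeta=7, Alpha=8, Theta=6, Epsilon=6

Standard divisor: 78703 ÷ 27 ≈ 2914.926.
Standard quotas: Zeta 6.6839, Alpha 7.8156, Theta 5.8338, Epsilon 6.6667.
Lower quotas: Zeta 6, Alpha 7, Theta 5, Epsilon 6 (sum 24, leaving 3 seats).
Remainders in descending order: Theta 0.8338, Alpha 0.8156, Zeta 0.6839, Epsilon 0.6667.
The surplus seats go to Theta, Alpha, Zeta.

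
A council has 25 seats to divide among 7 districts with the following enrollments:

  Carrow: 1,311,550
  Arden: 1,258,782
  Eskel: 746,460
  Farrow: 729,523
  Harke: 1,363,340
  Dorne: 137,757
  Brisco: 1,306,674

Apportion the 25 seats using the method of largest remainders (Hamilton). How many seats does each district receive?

Standard divisor: 6854086 ÷ 25 ≈ 274163.44.
Standard quotas: Carrow 4.7838, Arden 4.5914, Eskel 2.7227, Farrow 2.6609, Harke 4.9727, Dorne 0.5025, Brisco 4.7660.
Lower quotas: Carrow 4, Arden 4, Eskel 2, Farrow 2, Harke 4, Dorne 0, Brisco 4 (sum 20, leaving 5 seats).
Remainders in descending order: Harke 0.9727, Carrow 0.7838, Brisco 0.7660, Eskel 0.7227, Farrow 0.6609, Arden 0.5914, Dorne 0.5025.
Largest remainders: Harke, Carrow, Brisco, Eskel, Farrow receive the extra seats.

Carrow=5, Arden=4, Eskel=3, Farrow=3, Harke=5, Dorne=0, Brisco=5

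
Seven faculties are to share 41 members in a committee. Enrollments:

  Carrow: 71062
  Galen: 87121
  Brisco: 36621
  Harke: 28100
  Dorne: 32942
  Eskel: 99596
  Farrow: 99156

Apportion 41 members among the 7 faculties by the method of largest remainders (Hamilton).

Carrow: 6, Galen: 8, Brisco: 3, Harke: 3, Dorne: 3, Eskel: 9, Farrow: 9

Standard divisor: 454598 ÷ 41 ≈ 11087.756.
Standard quotas: Carrow 6.4091, Galen 7.8574, Brisco 3.3028, Harke 2.5343, Dorne 2.9710, Eskel 8.9825, Farrow 8.9428.
Lower quotas: Carrow 6, Galen 7, Brisco 3, Harke 2, Dorne 2, Eskel 8, Farrow 8 (sum 36, leaving 5 seats).
Remainders in descending order: Eskel 0.9825, Dorne 0.9710, Farrow 0.9428, Galen 0.8574, Harke 0.5343, Carrow 0.4091, Brisco 0.3028.
The surplus seats go to Eskel, Dorne, Farrow, Galen, Harke.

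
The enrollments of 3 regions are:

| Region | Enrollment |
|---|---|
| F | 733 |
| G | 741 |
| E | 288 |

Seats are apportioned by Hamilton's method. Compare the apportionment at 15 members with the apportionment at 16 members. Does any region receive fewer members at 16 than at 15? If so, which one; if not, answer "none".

At 15 seats: F 6, G 6, E 3.
At 16 seats: F 7, G 7, E 2.
E drops from 3 to 2.

E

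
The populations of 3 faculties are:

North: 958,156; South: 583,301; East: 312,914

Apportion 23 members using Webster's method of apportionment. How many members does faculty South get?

7

Standard divisor 1854371/23 ≈ 80624.826; standard quotas: North 11.884, South 7.235, East 3.881.
Rounding to the nearest integer gives North 12, South 7, East 4 — total 23, matching the house size, so no adjustment is needed.
South receives 7.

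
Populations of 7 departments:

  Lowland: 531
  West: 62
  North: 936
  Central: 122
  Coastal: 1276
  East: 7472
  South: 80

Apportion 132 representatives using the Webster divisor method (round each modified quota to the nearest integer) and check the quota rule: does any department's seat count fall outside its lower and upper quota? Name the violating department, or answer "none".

Standard quotas: Lowland 6.689, West 0.781, North 11.790, Central 1.537, Coastal 16.073, East 94.122, South 1.008.
Webster allocation: Lowland 7, West 1, North 12, Central 2, Coastal 16, East 93, South 1.
East has quota 94.122 (lower 94, upper 95) but receives 93 — outside the quota interval.

East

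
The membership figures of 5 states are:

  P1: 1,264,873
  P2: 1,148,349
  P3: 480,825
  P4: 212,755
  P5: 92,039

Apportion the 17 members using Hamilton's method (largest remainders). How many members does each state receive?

The standard divisor is 3198841/17 ≈ 188167.118.
Standard quotas: P1 6.7221, P2 6.1028, P3 2.5553, P4 1.1307, P5 0.4891.
Lower quotas: P1 6, P2 6, P3 2, P4 1, P5 0 (sum 15, leaving 2 seats).
Remainders in descending order: P1 0.7221, P3 0.5553, P5 0.4891, P4 0.1307, P2 0.1028.
The surplus seats go to P1, P3.

P1 7, P2 6, P3 3, P4 1, P5 0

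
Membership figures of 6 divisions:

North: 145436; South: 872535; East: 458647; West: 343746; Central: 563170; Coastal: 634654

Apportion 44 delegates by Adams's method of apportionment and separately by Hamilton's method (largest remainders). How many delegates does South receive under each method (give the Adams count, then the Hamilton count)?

Adams: North 3, South 12, East 7, West 5, Central 8, Coastal 9.
Hamilton: North 2, South 13, East 7, West 5, Central 8, Coastal 9.
South gets 12 under Adams and 13 under Hamilton.

12 and 13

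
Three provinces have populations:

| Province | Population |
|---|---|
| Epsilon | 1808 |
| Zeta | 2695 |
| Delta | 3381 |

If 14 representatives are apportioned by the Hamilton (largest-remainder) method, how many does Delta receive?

The standard divisor is 7884/14 ≈ 563.143.
Standard quotas: Epsilon 3.211, Zeta 4.786, Delta 6.004.
Lower quotas: Epsilon 3, Zeta 4, Delta 6 (sum 13, leaving 1 seat).
Remainders in descending order: Zeta 0.786, Epsilon 0.211, Delta 0.004.
Largest remainder: Zeta receives the extra seat.
Delta receives 6.

6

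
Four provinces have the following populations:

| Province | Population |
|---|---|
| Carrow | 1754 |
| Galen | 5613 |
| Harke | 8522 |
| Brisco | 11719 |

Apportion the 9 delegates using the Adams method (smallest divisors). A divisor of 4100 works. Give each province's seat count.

Carrow: 1; Galen: 2; Harke: 3; Brisco: 3

With modified divisor 4100: modified quotas Carrow 0.428, Galen 1.369, Harke 2.079, Brisco 2.858.
Rounding up: Carrow 1, Galen 2, Harke 3, Brisco 3 (total 9).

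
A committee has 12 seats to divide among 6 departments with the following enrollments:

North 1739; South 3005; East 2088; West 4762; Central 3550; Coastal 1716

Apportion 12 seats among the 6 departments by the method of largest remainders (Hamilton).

North 1, South 2, East 2, West 3, Central 3, Coastal 1

Standard divisor: 16860 ÷ 12 = 1405.
Standard quotas: North 1.238, South 2.139, East 1.486, West 3.389, Central 2.527, Coastal 1.221.
Lower quotas: North 1, South 2, East 1, West 3, Central 2, Coastal 1 (sum 10, leaving 2 seats).
Remainders in descending order: Central 0.527, East 0.486, West 0.389, North 0.238, Coastal 0.221, South 0.139.
The surplus seats go to Central, East.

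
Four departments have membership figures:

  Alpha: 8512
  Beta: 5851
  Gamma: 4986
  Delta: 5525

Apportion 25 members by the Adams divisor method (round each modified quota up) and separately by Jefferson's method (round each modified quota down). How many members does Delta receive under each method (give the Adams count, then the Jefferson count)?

Adams: Alpha 8, Beta 6, Gamma 5, Delta 6.
Jefferson: Alpha 9, Beta 6, Gamma 5, Delta 5.
Delta gets 6 under Adams and 5 under Jefferson.

6 and 5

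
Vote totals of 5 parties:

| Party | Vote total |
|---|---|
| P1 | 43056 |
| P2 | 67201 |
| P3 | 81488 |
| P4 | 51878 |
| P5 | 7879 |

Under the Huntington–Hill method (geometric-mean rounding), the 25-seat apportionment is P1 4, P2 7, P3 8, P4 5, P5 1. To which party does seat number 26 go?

Priority for the next seat is population ÷ (√(s·(s+1))).
Priorities: P1 9627.614, P2 8980.111, P3 9603.453, P4 9471.584, P5 5571.294.
Highest priority: P1.

P1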